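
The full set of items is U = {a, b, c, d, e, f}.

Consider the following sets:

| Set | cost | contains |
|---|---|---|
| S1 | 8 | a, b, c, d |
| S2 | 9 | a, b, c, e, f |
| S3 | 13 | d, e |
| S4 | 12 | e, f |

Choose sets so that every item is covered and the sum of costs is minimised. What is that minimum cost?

S1, S2 together cover every item (S1 ∪ S2 = {a, b, c, d, e, f}); total cost 8 + 9 = 17.
No covering selection has total cost below 17.

17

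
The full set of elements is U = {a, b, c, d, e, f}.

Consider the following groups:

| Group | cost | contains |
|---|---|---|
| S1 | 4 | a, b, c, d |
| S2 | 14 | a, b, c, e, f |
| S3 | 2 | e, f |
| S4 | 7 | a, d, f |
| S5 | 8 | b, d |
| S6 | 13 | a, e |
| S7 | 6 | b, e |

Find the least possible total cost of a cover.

S1, S3 together cover every element (S1 ∪ S3 = {a, b, c, d, e, f}); total cost 4 + 2 = 6.
No covering selection has total cost below 6.

6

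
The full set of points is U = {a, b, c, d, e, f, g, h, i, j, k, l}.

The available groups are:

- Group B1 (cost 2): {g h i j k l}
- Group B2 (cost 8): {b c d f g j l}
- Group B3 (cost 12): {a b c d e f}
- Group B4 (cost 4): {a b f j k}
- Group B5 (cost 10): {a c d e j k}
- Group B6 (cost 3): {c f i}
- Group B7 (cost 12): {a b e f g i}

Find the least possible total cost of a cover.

14

B1, B3 together cover every point (B1 ∪ B3 = {a, b, c, d, e, f, g, h, i, j, k, l}); total cost 2 + 12 = 14.
The greedy pick B1, B4, B6, B5 costs 19; no covering selection beats 14.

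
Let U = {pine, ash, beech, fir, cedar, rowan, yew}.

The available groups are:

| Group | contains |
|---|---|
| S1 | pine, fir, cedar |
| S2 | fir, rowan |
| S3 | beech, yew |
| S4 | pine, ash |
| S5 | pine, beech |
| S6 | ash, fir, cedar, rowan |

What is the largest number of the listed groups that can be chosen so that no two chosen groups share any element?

S2, S3, S4 are pairwise disjoint (S2={fir,rowan}; S3={beech,yew}; S4={pine,ash}).
Every remaining group overlaps one of these, and no 4 of the listed groups are pairwise disjoint, so 3 is the maximum.

3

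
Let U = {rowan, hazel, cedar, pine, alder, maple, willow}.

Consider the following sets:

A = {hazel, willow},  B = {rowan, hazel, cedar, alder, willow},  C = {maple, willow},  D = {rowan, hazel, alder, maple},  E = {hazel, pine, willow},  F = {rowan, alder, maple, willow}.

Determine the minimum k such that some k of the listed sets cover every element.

3

B and C and E together: B ∪ C ∪ E = {rowan, hazel, cedar, pine, alder, maple, willow} — every element is covered.
Only B contains cedar, so B is forced; the remaining 2 elements need at least 2 more sets (each remaining set adds at most 1) — so at least 3 sets are needed, and 3 is optimal.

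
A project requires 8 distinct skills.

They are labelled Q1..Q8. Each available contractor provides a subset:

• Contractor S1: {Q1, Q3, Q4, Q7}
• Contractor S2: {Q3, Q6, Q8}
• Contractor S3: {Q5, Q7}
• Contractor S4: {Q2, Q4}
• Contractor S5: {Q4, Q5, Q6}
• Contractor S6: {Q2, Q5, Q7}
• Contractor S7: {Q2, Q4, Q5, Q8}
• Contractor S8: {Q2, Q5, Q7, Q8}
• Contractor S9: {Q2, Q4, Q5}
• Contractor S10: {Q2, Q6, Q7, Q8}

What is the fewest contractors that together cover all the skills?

Take {S1, S2, S9}. Their union is {Q1, Q2, Q3, Q4, Q5, Q6, Q7, Q8}, which is all 8 skills.
Only S1 contains Q1, so S1 is forced; the remaining 4 skills need at least 2 more contractors (each remaining contractor adds at most 3) — so at least 3 contractors are needed, and 3 is optimal.

3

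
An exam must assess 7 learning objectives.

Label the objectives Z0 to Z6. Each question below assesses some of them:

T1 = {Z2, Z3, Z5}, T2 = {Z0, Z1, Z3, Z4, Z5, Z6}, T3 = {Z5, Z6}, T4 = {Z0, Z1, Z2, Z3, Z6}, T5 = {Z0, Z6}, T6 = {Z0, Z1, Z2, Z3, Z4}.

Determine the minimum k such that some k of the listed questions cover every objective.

T2 and T4 together: T2 ∪ T4 = {Z0, Z1, Z2, Z3, Z4, Z5, Z6} — every objective is covered.
No single question has all 7 objectives (the largest, T2, has 6), so 2 is optimal.

2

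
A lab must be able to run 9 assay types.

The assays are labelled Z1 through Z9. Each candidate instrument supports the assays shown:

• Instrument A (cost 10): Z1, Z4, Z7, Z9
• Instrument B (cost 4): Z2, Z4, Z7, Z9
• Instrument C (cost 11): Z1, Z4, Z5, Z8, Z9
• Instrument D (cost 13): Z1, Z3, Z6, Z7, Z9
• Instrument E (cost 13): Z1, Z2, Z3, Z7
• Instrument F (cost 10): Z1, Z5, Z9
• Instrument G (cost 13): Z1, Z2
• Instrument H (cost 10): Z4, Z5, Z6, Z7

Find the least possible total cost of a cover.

28

B, C, D together cover every assay (B ∪ C ∪ D = {Z1, Z2, Z3, Z4, Z5, Z6, Z7, Z8, Z9}); total cost 4 + 11 + 13 = 28.
No covering selection has total cost below 28.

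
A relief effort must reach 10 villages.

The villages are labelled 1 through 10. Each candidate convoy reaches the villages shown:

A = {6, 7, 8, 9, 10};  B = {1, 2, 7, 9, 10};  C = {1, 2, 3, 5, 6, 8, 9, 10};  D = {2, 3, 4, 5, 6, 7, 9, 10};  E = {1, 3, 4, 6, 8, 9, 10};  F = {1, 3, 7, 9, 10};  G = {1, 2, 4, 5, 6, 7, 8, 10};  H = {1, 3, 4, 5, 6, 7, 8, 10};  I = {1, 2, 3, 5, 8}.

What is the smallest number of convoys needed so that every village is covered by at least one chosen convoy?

2

F and G together: F ∪ G = {1, 2, 3, 4, 5, 6, 7, 8, 9, 10} — every village is covered.
No single convoy has all 10 villages (the largest, C, has 8), so 2 is optimal.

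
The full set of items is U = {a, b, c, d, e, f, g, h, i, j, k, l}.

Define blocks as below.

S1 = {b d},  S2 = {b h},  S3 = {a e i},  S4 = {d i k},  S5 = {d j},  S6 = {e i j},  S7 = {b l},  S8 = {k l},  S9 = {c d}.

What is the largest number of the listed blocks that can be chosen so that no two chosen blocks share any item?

4

S2, S3, S5, S8 are pairwise disjoint (S2={b,h}; S3={a,e,i}; S5={d,j}; S8={k,l}).
Every remaining block overlaps one of these, and no 5 of the listed blocks are pairwise disjoint, so 4 is the maximum.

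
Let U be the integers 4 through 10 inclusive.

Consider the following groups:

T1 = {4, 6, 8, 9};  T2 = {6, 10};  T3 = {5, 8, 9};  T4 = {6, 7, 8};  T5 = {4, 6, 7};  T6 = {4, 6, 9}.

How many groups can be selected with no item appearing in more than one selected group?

T2, T3 are pairwise disjoint (T2={6,10}; T3={5,8,9}).
Every remaining group overlaps one of these, and no 3 of the listed groups are pairwise disjoint, so 2 is the maximum.

2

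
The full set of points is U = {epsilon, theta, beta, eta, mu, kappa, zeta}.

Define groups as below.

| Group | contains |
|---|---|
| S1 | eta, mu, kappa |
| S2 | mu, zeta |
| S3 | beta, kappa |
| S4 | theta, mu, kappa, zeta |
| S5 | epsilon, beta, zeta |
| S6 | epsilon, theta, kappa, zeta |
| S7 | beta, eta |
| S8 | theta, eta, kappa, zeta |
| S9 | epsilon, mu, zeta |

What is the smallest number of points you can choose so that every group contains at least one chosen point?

3

H = {beta, kappa, zeta} meets every group (each contains at least one member of H), and |H| = 3.
No choice of 2 points meets every group, so 3 is the minimum.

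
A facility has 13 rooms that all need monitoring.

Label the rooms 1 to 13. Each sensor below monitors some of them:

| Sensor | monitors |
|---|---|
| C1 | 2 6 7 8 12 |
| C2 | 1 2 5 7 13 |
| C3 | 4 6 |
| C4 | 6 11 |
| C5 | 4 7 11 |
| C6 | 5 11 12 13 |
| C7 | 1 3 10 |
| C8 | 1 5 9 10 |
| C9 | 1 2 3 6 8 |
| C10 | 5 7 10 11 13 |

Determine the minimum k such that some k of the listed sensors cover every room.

4

C5 and C6 and C8 and C9 together: C5 ∪ C6 ∪ C8 ∪ C9 = {1, 2, 3, 4, 5, 6, 7, 8, 9, 10, 11, 12, 13} — every room is covered.
No 3 of the 10 sensors cover everything (all 120 combinations miss at least one room), so 4 is optimal.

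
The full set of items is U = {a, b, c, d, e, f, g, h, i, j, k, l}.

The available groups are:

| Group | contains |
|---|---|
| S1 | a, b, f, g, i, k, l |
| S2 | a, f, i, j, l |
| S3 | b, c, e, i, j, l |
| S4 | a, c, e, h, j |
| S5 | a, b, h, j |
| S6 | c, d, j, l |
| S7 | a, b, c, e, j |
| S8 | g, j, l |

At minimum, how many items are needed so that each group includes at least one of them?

T = {g, j} meets every group (each contains at least one member of T), and |T| = 2.
No single item lies in every group, so at least 2 are needed and 2 is optimal.

2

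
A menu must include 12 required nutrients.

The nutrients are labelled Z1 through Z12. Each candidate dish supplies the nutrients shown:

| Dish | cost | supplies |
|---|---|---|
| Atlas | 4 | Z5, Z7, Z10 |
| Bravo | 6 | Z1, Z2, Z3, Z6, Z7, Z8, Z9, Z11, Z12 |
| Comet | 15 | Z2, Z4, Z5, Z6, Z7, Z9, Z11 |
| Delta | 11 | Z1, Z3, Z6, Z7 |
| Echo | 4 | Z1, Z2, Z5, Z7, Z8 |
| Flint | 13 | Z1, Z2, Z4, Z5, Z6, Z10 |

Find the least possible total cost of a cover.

19

Bravo, Flint together cover every nutrient (Bravo ∪ Flint = {Z1, Z2, Z3, Z4, Z5, Z6, Z7, Z8, Z9, Z10, Z11, Z12}); total cost 6 + 13 = 19.
The greedy pick Bravo, Atlas, Flint costs 23; no covering selection beats 19.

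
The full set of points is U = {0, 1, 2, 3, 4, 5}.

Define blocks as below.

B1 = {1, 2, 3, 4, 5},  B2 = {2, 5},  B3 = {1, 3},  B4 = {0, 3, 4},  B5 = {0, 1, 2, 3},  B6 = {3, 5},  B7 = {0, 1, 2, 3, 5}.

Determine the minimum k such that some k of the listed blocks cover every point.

2

Take {B1, B5}. Their union is {0, 1, 2, 3, 4, 5}, which is all 6 points.
No single block has all 6 points (the largest, B1, has 5), so 2 is optimal.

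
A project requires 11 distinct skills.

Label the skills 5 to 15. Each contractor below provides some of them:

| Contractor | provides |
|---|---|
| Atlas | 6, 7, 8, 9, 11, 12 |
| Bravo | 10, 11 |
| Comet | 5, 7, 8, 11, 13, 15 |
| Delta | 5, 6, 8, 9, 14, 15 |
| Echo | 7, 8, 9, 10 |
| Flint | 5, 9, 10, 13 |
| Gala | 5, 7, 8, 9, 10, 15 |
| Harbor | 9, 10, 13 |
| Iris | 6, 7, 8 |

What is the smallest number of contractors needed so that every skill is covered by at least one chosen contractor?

Take {Atlas, Delta, Harbor}. Their union is {5, 6, 7, 8, 9, 10, 11, 12, 13, 14, 15}, which is all 11 skills.
Only Atlas contains 12, so Atlas is forced; the remaining 5 skills need at least 2 more contractors (each remaining contractor adds at most 3) — so at least 3 contractors are needed, and 3 is optimal.

3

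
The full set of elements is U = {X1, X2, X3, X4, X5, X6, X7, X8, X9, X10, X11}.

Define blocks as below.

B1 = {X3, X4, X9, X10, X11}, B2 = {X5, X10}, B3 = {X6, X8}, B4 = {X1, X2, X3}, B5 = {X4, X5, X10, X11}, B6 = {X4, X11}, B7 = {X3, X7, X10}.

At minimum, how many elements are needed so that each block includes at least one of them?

4

H = {X3, X5, X6, X11} meets every block (each contains at least one member of H), and |H| = 4.
The blocks B2, B3, B4, B6 are pairwise disjoint, so any hitting set needs a separate element for each — at least 4. Hence 4 is optimal.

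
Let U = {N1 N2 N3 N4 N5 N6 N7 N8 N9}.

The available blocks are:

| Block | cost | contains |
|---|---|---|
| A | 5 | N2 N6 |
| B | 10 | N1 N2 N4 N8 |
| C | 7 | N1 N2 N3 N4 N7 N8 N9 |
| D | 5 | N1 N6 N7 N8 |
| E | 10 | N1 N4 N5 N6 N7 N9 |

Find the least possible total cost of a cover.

17

C, E together cover every element (C ∪ E = {N1, N2, N3, N4, N5, N6, N7, N8, N9}); total cost 7 + 10 = 17.
The greedy pick C, A, E costs 22; no covering selection beats 17.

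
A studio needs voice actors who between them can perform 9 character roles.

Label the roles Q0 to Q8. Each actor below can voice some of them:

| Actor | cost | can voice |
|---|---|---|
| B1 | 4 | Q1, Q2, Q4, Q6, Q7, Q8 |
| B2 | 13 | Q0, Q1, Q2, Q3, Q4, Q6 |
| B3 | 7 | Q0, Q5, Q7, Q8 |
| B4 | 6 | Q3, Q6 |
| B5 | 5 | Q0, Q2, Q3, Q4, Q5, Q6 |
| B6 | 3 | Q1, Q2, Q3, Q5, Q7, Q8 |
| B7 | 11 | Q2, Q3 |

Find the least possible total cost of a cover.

B5, B6 together cover every role (B5 ∪ B6 = {Q0, Q1, Q2, Q3, Q4, Q5, Q6, Q7, Q8}); total cost 5 + 3 = 8.
No covering selection has total cost below 8.

8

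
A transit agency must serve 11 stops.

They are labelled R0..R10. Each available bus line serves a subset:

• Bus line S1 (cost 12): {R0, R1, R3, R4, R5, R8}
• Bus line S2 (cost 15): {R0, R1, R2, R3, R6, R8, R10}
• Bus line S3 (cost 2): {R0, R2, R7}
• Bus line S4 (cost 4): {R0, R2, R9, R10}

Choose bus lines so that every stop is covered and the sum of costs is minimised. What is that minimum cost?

S1, S2, S3, S4 together cover every stop (S1 ∪ S2 ∪ S3 ∪ S4 = {R0, R1, R2, R3, R4, R5, R6, R7, R8, R9, R10}); total cost 12 + 15 + 2 + 4 = 33.
No covering selection has total cost below 33.

33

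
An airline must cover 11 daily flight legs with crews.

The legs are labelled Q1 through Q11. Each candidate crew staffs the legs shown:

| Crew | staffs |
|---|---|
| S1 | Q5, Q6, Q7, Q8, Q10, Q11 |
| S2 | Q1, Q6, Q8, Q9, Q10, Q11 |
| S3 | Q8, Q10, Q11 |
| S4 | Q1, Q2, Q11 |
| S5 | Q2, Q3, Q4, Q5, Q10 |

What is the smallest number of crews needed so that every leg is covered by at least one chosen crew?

Take {S1, S2, S5}. Their union is {Q1, Q2, Q3, Q4, Q5, Q6, Q7, Q8, Q9, Q10, Q11}, which is all 11 legs.
Only S5 contains Q3, so S5 is forced; the remaining 6 legs need at least 2 more crews (each remaining crew adds at most 5) — so at least 3 crews are needed, and 3 is optimal.

3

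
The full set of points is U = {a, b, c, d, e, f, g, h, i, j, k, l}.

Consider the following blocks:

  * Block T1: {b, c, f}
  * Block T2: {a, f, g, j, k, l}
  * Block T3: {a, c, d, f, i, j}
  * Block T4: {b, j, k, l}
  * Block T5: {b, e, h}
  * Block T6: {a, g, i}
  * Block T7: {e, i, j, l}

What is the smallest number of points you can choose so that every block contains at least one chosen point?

The 3 points {b, g, i} hit every block.
No choice of 2 points meets every block, so 3 is the minimum.

3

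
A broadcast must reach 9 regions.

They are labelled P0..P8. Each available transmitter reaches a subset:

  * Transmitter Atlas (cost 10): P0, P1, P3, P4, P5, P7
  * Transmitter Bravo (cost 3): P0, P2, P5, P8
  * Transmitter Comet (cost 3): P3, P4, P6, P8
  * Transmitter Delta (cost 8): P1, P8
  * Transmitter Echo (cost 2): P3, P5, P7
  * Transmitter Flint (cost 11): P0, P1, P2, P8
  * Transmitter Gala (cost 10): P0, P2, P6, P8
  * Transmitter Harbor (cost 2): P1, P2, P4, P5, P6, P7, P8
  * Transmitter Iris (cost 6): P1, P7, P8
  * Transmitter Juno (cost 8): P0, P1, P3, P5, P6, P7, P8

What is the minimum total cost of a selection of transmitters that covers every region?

7

Bravo, Echo, Harbor together cover every region (Bravo ∪ Echo ∪ Harbor = {P0, P1, P2, P3, P4, P5, P6, P7, P8}); total cost 3 + 2 + 2 = 7.
No covering selection has total cost below 7.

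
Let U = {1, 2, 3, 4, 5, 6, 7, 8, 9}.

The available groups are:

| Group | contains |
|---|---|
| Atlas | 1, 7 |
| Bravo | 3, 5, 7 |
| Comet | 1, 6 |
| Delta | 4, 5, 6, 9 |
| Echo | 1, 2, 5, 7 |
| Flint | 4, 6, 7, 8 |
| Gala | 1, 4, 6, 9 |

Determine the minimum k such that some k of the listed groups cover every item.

4

Bravo, Delta, Echo, and Flint cover everything between them: the union {1, 2, 3, 4, 5, 6, 7, 8, 9} is all of U.
No 3 of the 7 groups cover everything (all 35 combinations miss at least one item), so 4 is optimal.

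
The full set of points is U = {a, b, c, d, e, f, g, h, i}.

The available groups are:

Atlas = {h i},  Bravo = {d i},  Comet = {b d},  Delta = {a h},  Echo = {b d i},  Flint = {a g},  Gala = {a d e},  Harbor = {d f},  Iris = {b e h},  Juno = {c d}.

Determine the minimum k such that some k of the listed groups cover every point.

Take {Atlas, Flint, Harbor, Iris, Juno}. Their union is {a, b, c, d, e, f, g, h, i}, which is all 9 points.
No 4 of the 10 groups cover everything (all 210 combinations miss at least one point), so 5 is optimal.

5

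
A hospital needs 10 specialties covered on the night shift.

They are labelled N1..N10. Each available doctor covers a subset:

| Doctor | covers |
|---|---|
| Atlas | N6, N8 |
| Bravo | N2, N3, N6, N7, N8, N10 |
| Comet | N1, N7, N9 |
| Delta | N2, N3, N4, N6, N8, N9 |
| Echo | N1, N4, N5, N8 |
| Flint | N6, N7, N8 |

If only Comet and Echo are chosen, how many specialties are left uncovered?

4

Union of Comet, Echo = {N1, N4, N5, N7, N8, N9}.
Not covered: N2, N3, N6, N10 — 4 specialties.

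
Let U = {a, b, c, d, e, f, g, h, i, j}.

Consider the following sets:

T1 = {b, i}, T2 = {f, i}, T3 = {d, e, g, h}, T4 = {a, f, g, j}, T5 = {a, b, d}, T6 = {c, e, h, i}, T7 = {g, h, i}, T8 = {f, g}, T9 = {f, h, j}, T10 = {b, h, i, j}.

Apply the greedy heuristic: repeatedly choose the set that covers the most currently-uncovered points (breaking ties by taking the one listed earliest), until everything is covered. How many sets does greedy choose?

4

Greedy: pick T3 (covers 4 new) → pick T4 (covers 3 new) → pick T1 (covers 2 new) → pick T6 (covers 1 new). Total picks: 4.
(The true minimum cover uses only 3 sets, so greedy is not optimal here.)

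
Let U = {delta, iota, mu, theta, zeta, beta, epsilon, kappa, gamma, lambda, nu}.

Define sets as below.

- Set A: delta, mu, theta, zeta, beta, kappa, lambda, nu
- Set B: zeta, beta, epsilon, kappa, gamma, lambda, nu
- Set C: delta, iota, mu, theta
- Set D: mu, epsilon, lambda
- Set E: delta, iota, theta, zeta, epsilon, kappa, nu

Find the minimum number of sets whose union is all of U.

2

B and C together: B ∪ C = {delta, iota, mu, theta, zeta, beta, epsilon, kappa, gamma, lambda, nu} — every item is covered.
No single set has all 11 items (the largest, A, has 8), so 2 is optimal.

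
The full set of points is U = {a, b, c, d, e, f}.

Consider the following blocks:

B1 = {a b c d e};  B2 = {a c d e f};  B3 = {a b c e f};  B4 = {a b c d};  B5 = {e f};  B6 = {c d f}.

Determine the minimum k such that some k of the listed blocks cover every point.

Take {B1, B5}. Their union is {a, b, c, d, e, f}, which is all 6 points.
No single block has all 6 points (the largest, B1, has 5), so 2 is optimal.

2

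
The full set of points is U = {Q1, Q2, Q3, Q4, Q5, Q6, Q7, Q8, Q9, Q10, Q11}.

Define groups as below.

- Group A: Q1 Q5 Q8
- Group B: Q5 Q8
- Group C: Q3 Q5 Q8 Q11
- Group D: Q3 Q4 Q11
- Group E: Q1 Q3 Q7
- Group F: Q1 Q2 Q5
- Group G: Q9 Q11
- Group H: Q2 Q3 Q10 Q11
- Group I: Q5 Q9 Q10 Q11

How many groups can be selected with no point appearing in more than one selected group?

3

B, E, G are pairwise disjoint (B={Q5,Q8}; E={Q1,Q3,Q7}; G={Q9,Q11}).
Every remaining group overlaps one of these, and no 4 of the listed groups are pairwise disjoint, so 3 is the maximum.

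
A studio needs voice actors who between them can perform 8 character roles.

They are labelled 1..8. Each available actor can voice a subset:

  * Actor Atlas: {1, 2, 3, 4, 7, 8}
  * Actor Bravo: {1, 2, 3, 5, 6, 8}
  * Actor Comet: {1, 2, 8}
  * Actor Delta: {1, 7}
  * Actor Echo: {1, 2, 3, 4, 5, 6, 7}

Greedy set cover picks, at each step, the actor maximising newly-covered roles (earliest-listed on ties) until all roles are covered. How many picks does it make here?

2

Greedy: pick Echo (covers 7 new) → pick Atlas (covers 1 new). Total picks: 2.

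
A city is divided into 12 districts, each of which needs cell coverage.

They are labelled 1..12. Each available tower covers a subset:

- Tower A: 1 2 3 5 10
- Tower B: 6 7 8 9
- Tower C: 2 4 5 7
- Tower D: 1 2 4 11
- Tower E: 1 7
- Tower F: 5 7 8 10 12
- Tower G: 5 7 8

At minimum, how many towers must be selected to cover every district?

A and B and D and F together: A ∪ B ∪ D ∪ F = {1, 2, 3, 4, 5, 6, 7, 8, 9, 10, 11, 12} — every district is covered.
No 3 of the 7 towers cover everything (all 35 combinations miss at least one district), so 4 is optimal.

4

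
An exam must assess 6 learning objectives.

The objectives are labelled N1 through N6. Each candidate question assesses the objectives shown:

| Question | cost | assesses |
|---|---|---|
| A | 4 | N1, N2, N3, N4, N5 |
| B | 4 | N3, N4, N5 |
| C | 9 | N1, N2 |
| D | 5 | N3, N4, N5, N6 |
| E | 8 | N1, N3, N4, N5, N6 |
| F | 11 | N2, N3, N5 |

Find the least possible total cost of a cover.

9

A, D together cover every objective (A ∪ D = {N1, N2, N3, N4, N5, N6}); total cost 4 + 5 = 9.
No covering selection has total cost below 9.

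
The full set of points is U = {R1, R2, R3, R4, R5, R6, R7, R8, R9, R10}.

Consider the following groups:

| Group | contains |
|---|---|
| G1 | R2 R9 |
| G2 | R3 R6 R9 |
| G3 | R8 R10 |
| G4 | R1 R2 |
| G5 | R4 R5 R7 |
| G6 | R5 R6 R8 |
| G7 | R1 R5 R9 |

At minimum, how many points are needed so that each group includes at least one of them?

Take H = {R2, R5, R6, R8}. Each listed group contains at least one of these, so H is a hitting set of size 4.
The groups G2, G3, G4, G5 are pairwise disjoint, so any hitting set needs a separate point for each — at least 4. Hence 4 is optimal.

4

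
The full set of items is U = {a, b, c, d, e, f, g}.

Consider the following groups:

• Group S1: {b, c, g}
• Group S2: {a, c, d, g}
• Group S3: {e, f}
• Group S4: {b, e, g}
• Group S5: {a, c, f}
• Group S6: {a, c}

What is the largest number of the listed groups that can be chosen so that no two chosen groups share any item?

2

S2, S3 are pairwise disjoint (S2={a,c,d,g}; S3={e,f}).
Every remaining group overlaps one of these, and no 3 of the listed groups are pairwise disjoint, so 2 is the maximum.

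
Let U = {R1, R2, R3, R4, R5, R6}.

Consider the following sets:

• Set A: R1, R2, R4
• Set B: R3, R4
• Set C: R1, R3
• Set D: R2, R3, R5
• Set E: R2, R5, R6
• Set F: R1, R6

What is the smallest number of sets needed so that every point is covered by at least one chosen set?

Take {B, E, F}. Their union is {R1, R2, R3, R4, R5, R6}, which is all 6 points.
No 2 of the 6 sets cover everything (all 15 combinations miss at least one point), so 3 is optimal.

3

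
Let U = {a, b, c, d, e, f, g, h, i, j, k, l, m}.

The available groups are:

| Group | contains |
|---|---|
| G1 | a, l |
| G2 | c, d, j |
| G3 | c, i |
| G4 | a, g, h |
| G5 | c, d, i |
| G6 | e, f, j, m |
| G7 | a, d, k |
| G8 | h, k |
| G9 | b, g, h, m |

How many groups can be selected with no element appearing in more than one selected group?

G1, G5, G6, G8 are pairwise disjoint (G1={a,l}; G5={c,d,i}; G6={e,f,j,m}; G8={h,k}).
Every remaining group overlaps one of these, and no 5 of the listed groups are pairwise disjoint, so 4 is the maximum.

4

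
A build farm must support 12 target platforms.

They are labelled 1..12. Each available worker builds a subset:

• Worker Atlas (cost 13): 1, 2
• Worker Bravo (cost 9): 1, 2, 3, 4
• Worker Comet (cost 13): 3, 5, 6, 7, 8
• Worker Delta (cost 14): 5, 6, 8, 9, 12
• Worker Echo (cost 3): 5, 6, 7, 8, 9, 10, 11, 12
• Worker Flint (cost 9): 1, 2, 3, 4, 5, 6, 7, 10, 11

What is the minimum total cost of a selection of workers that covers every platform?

12

Echo, Flint together cover every platform (Echo ∪ Flint = {1, 2, 3, 4, 5, 6, 7, 8, 9, 10, 11, 12}); total cost 3 + 9 = 12.
No covering selection has total cost below 12.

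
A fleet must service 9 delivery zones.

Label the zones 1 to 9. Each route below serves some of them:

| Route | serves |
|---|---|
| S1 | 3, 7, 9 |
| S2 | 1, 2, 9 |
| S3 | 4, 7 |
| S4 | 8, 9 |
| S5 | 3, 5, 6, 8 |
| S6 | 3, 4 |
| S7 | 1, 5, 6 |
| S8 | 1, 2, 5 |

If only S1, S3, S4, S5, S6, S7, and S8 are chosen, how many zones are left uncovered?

0

Union of S1, S3, S4, S5, S6, S7, S8 = {1, 2, 3, 4, 5, 6, 7, 8, 9} — that's every zone, so 0 are uncovered.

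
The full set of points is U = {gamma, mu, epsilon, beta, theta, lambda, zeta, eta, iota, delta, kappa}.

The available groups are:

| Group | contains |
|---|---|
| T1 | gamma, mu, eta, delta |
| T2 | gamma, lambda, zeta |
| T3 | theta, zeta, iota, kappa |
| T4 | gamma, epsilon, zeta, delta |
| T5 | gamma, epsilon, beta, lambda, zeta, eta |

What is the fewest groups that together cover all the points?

T1, T3, and T5 cover everything between them: the union {gamma, mu, epsilon, beta, theta, lambda, zeta, eta, iota, delta, kappa} is all of U.
Only T1 contains mu, so T1 is forced; the remaining 7 points need at least 2 more groups (each remaining group adds at most 4) — so at least 3 groups are needed, and 3 is optimal.

3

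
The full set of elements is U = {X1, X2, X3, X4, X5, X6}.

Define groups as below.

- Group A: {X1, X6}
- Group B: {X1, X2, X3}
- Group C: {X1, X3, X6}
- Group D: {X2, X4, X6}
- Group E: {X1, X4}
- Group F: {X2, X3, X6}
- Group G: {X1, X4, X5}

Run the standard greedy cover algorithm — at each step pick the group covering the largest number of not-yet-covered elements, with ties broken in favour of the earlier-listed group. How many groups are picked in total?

Greedy: pick B (covers 3 new) → pick D (covers 2 new) → pick G (covers 1 new). Total picks: 3.
(The true minimum cover uses only 2 groups, so greedy is not optimal here.)

3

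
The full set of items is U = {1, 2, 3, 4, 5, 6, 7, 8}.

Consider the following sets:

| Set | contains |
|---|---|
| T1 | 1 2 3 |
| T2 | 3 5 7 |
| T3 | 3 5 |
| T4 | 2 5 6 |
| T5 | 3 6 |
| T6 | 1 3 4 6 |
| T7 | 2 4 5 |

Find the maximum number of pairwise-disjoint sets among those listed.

2

T5, T7 are pairwise disjoint (T5={3,6}; T7={2,4,5}).
Every remaining set overlaps one of these, and no 3 of the listed sets are pairwise disjoint, so 2 is the maximum.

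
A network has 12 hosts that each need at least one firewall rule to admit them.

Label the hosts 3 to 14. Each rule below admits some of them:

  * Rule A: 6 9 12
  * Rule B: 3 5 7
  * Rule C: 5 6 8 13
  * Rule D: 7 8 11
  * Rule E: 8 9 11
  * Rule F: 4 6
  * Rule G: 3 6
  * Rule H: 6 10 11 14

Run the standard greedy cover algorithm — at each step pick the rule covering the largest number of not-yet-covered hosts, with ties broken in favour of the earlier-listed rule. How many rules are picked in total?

Greedy: pick C (covers 4 new) → pick H (covers 3 new) → pick A (covers 2 new) → pick B (covers 2 new) → pick F (covers 1 new). Total picks: 5.

5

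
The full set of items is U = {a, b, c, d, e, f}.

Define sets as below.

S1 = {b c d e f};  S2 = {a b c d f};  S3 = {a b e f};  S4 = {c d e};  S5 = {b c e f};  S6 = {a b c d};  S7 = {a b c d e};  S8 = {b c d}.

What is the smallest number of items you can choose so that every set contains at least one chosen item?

2

Take H = {a, c}. Each listed set contains at least one of these, so H is a hitting set of size 2.
No single item lies in every set, so at least 2 are needed and 2 is optimal.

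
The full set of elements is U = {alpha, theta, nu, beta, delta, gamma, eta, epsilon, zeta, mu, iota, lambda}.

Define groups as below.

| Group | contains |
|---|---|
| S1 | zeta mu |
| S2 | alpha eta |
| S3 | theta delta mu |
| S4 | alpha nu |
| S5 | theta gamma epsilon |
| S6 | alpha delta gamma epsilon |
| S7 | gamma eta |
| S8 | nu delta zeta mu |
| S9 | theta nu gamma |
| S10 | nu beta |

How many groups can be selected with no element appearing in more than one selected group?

S1, S2, S5, S10 are pairwise disjoint (S1={zeta,mu}; S2={alpha,eta}; S5={theta,gamma,epsilon}; S10={nu,beta}).
Every remaining group overlaps one of these, and no 5 of the listed groups are pairwise disjoint, so 4 is the maximum.

4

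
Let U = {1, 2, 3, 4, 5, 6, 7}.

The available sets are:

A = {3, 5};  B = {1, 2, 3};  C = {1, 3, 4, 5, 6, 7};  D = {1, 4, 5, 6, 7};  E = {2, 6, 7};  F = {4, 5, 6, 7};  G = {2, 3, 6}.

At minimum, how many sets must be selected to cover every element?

Take {B, D}. Their union is {1, 2, 3, 4, 5, 6, 7}, which is all 7 elements.
No single set has all 7 elements (the largest, C, has 6), so 2 is optimal.

2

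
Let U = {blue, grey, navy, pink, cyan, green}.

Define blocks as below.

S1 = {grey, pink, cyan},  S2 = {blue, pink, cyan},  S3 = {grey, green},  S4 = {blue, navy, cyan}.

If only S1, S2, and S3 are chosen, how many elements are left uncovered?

1

Union of S1, S2, S3 = {blue, grey, pink, cyan, green}.
Not covered: navy — 1 element.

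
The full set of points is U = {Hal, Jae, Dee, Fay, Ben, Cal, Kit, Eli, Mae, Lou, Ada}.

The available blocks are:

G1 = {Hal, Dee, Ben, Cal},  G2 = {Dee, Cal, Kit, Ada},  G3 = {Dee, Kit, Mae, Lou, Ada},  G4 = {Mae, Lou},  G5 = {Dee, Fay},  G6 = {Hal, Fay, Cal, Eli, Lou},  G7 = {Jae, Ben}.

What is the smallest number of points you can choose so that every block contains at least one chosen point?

Take H = {Jae, Dee, Lou}. Each listed block contains at least one of these, so H is a hitting set of size 3.
The blocks G4, G5, G7 are pairwise disjoint, so any hitting set needs a separate point for each — at least 3. Hence 3 is optimal.

3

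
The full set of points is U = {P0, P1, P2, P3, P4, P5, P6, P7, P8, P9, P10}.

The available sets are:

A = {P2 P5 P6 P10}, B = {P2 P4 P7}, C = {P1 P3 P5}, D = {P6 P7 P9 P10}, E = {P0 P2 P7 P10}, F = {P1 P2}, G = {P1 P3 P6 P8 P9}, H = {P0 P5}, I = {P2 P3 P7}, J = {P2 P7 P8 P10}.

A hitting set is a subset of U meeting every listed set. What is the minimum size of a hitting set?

T = {P2, P5, P6} meets every set (each contains at least one member of T), and |T| = 3.
The sets D, F, H are pairwise disjoint, so any hitting set needs a separate point for each — at least 3. Hence 3 is optimal.

3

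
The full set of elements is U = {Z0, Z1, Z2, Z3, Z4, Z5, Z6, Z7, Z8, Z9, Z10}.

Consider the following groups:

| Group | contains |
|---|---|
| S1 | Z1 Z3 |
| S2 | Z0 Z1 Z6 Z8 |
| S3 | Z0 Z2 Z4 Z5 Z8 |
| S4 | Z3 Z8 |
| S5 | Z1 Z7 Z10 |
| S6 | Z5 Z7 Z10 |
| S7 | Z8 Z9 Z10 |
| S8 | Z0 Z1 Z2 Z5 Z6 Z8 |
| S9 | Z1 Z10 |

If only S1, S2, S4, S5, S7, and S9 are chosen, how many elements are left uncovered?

3

Union of S1, S2, S4, S5, S7, S9 = {Z0, Z1, Z3, Z6, Z7, Z8, Z9, Z10}.
Not covered: Z2, Z4, Z5 — 3 elements.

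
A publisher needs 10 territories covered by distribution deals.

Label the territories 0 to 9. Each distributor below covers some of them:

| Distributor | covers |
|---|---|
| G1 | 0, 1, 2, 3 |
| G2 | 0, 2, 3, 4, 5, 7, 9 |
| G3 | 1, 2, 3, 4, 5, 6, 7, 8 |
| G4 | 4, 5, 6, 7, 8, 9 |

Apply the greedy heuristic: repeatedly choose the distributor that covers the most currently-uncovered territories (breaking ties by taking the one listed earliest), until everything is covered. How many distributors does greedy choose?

Greedy: pick G3 (covers 8 new) → pick G2 (covers 2 new). Total picks: 2.

2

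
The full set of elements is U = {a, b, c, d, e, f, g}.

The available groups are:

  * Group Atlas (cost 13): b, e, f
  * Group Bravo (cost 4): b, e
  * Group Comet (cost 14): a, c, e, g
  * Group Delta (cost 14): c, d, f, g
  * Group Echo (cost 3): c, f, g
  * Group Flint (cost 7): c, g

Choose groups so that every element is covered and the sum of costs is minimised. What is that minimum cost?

32

Bravo, Comet, Delta together cover every element (Bravo ∪ Comet ∪ Delta = {a, b, c, d, e, f, g}); total cost 4 + 14 + 14 = 32.
The greedy pick Echo, Bravo, Comet, Delta costs 35; no covering selection beats 32.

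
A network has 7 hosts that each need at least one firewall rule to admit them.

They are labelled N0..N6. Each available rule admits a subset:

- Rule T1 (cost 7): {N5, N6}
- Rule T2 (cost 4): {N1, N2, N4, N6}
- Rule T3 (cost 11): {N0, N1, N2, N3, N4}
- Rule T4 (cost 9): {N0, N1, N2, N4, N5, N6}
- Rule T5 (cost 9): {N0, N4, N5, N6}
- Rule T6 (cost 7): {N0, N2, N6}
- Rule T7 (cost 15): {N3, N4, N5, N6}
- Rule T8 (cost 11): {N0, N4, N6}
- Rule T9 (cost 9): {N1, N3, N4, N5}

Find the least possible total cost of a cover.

T6, T9 together cover every host (T6 ∪ T9 = {N0, N1, N2, N3, N4, N5, N6}); total cost 7 + 9 = 16.
The greedy pick T2, T4, T9 costs 22; no covering selection beats 16.

16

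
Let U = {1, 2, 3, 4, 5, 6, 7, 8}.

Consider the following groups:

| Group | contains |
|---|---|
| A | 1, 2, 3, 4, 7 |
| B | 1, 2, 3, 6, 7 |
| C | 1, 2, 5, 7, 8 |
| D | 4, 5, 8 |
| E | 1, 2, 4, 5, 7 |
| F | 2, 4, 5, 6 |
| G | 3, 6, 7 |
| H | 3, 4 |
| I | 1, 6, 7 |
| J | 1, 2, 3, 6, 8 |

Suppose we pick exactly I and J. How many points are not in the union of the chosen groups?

2

Union of I, J = {1, 2, 3, 6, 7, 8}.
Not covered: 4, 5 — 2 points.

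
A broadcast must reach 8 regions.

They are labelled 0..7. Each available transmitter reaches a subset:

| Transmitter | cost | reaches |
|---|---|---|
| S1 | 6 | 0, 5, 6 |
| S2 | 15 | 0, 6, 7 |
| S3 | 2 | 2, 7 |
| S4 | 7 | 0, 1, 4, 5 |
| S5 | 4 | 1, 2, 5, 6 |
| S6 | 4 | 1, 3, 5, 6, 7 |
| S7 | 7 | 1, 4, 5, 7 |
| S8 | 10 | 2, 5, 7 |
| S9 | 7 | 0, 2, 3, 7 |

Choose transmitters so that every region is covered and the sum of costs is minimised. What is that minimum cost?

13

S3, S4, S6 together cover every region (S3 ∪ S4 ∪ S6 = {0, 1, 2, 3, 4, 5, 6, 7}); total cost 2 + 7 + 4 = 13.
No covering selection has total cost below 13.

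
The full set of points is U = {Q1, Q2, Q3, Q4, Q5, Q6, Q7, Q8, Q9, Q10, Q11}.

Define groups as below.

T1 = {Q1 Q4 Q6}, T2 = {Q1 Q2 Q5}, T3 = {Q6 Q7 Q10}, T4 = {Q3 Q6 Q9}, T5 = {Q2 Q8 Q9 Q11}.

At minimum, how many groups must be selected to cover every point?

5

T1, T2, T3, T4, and T5 cover everything between them: the union {Q1, Q2, Q3, Q4, Q5, Q6, Q7, Q8, Q9, Q10, Q11} is all of U.
No 4 of the 5 groups cover everything (all 5 combinations miss at least one point), so 5 is optimal.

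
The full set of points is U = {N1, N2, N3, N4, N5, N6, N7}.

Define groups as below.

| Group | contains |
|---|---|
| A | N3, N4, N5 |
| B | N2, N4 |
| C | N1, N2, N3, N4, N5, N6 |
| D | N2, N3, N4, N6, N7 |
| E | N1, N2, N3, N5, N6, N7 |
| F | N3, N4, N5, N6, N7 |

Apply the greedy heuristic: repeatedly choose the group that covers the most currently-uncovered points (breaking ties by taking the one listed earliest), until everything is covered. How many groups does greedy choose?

Greedy: pick C (covers 6 new) → pick D (covers 1 new). Total picks: 2.

2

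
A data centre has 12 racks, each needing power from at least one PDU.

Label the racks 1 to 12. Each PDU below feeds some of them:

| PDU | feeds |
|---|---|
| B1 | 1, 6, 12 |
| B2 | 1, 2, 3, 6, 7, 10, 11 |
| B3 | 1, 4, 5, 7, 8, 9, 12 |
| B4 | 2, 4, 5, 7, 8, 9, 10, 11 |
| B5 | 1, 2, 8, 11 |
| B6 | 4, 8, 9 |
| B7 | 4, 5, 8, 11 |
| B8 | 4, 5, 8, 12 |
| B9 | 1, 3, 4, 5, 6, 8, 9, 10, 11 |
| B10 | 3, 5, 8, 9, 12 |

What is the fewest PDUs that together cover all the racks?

2

Take {B2, B3}. Their union is {1, 2, 3, 4, 5, 6, 7, 8, 9, 10, 11, 12}, which is all 12 racks.
No single PDU has all 12 racks (the largest, B9, has 9), so 2 is optimal.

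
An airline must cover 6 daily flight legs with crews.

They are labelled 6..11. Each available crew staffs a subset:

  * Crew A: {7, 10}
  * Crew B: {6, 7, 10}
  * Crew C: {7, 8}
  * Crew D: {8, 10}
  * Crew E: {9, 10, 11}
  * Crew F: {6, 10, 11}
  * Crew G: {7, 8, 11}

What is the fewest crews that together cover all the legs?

3

Take {B, D, E}. Their union is {6, 7, 8, 9, 10, 11}, which is all 6 legs.
Only E contains 9, so E is forced; the remaining 3 legs need at least 2 more crews (each remaining crew adds at most 2) — so at least 3 crews are needed, and 3 is optimal.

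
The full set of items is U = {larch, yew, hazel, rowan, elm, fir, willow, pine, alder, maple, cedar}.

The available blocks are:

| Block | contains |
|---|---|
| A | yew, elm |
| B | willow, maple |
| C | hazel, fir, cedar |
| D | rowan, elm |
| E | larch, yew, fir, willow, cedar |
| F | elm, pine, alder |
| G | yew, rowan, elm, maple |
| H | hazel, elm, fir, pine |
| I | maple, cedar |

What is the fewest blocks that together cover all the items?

C and E and F and G together: C ∪ E ∪ F ∪ G = {larch, yew, hazel, rowan, elm, fir, willow, pine, alder, maple, cedar} — every item is covered.
No 3 of the 9 blocks cover everything (all 84 combinations miss at least one item), so 4 is optimal.

4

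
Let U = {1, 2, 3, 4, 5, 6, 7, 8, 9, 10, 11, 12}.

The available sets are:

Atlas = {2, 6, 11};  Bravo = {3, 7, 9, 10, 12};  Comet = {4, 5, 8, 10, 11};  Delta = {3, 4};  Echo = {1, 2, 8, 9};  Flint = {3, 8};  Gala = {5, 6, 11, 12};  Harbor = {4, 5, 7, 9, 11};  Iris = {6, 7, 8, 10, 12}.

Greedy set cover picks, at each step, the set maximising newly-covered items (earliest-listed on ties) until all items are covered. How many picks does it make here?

Greedy: pick Bravo (covers 5 new) → pick Comet (covers 4 new) → pick Atlas (covers 2 new) → pick Echo (covers 1 new). Total picks: 4.

4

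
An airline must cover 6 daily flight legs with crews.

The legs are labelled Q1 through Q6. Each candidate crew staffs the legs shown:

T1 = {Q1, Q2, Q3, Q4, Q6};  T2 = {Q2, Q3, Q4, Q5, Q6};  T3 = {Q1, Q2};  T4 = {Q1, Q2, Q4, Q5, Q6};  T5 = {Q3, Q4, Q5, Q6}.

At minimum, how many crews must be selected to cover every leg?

2

T4 and T5 together: T4 ∪ T5 = {Q1, Q2, Q3, Q4, Q5, Q6} — every leg is covered.
No single crew has all 6 legs (the largest, T1, has 5), so 2 is optimal.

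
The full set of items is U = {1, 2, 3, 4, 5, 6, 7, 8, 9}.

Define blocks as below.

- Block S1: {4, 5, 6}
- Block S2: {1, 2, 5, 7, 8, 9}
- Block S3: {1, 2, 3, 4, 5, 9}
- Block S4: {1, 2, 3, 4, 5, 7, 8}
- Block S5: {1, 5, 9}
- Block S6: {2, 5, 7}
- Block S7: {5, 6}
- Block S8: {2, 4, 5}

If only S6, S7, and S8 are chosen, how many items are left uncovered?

4

Union of S6, S7, S8 = {2, 4, 5, 6, 7}.
Not covered: 1, 3, 8, 9 — 4 items.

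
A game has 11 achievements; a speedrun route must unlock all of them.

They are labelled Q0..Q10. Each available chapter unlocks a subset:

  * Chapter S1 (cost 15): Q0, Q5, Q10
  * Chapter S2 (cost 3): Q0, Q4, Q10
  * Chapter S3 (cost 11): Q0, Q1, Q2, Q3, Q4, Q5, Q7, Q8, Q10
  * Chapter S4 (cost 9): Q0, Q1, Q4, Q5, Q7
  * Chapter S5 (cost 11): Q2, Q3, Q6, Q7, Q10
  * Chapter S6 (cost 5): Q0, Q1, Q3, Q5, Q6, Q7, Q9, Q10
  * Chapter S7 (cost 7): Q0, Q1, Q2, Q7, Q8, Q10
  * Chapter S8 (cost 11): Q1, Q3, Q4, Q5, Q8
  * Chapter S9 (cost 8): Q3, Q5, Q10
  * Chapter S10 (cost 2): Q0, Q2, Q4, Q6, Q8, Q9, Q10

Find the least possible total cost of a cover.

7

S6, S10 together cover every achievement (S6 ∪ S10 = {Q0, Q1, Q2, Q3, Q4, Q5, Q6, Q7, Q8, Q9, Q10}); total cost 5 + 2 = 7.
No covering selection has total cost below 7.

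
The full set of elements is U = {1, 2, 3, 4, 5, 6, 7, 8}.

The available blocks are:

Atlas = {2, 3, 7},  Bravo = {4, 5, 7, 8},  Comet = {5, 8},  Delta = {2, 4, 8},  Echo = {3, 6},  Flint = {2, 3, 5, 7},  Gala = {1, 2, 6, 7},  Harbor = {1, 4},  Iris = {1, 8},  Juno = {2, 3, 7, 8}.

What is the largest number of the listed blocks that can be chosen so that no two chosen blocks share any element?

3

Comet, Echo, Harbor are pairwise disjoint (Comet={5,8}; Echo={3,6}; Harbor={1,4}).
Every remaining block overlaps one of these, and no 4 of the listed blocks are pairwise disjoint, so 3 is the maximum.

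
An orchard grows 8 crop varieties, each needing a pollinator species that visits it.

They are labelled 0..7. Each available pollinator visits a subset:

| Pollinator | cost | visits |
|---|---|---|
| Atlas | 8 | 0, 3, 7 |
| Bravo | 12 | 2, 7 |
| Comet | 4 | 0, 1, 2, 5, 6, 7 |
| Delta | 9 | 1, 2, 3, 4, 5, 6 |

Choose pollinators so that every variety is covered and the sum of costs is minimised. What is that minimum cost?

Comet, Delta together cover every variety (Comet ∪ Delta = {0, 1, 2, 3, 4, 5, 6, 7}); total cost 4 + 9 = 13.
No covering selection has total cost below 13.

13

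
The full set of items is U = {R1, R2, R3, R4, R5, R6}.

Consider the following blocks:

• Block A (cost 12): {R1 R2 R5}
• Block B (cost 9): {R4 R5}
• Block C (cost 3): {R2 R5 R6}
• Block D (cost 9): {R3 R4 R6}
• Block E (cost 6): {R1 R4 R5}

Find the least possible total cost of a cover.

18

C, D, E together cover every item (C ∪ D ∪ E = {R1, R2, R3, R4, R5, R6}); total cost 3 + 9 + 6 = 18.
No covering selection has total cost below 18.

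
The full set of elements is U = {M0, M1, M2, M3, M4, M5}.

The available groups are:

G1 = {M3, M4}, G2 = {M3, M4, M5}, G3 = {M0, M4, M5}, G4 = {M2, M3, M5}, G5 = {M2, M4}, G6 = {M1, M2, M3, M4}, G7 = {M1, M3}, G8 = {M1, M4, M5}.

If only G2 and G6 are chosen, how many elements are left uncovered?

1

Union of G2, G6 = {M1, M2, M3, M4, M5}.
Not covered: M0 — 1 element.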